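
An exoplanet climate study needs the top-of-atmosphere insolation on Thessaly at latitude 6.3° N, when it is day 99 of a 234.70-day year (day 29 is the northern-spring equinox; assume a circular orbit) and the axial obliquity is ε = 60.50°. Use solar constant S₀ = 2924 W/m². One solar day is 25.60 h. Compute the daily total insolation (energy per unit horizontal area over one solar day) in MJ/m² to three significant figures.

Solar longitude: λ_s = 360° × (99 − 29)/234.70 = 107.371°.
sin δ = sin 60.50° × sin 107.371° = 0.83066, so δ = +56.167°.
cos H₀ = −tan(+6.3°) tan(+56.167°) = -0.1647, H₀ = 1.7363 rad.
Bracket: H₀ sin φ sin δ + cos φ cos δ sin H₀ = 1.7363×0.10973×0.83066 + 0.99396×0.55678×0.98634 = 0.158261 + 0.545857 = 0.704118.
Q̄ = (S₀/π) × [bracket] = (2924/π) × 0.704118 = 655.35 W/m².
Daily total = Q̄ × 25.60 h × 3600 s/h = 655.35 × 25.60 × 3600 / 10⁶ = 60.40 MJ/m².

60.4 MJ/m²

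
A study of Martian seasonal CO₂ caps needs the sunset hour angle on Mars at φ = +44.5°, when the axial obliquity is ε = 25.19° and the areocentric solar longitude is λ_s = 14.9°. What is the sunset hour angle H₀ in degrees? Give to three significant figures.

sin δ = sin 25.19° × sin 14.9° = 0.10944, so δ = +6.283°.
cos H₀ = −tan φ · tan δ = −tan(+44.5°) × tan(+6.283°) = -0.1082, so H₀ = 1.6792 rad = 96.21°.

H₀ = 96.2°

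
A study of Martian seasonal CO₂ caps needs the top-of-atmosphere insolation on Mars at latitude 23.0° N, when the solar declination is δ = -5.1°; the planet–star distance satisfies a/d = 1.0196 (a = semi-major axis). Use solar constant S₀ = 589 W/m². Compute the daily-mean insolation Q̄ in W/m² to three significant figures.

cos H₀ = −tan(+23.0°) tan(-5.100°) = 0.0379, H₀ = 1.5329 rad.
Bracket: H₀ sin φ sin δ + cos φ cos δ sin H₀ = 1.5329×0.39073×-0.08889 + 0.92050×0.99604×0.99928 = -0.053241 + 0.916195 = 0.862954.
Inverse-square distance factor (a/d)² = 1.0196² = 1.039584.
Q̄ = (S₀/π) × 1.039584 × [bracket] = (589/π) × 1.039584 × 0.862954 = 168.2 W/m².

Q̄ ≈ 168 W/m²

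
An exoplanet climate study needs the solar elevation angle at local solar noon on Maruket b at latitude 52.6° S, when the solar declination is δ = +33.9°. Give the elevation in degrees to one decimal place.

At local noon the hour angle is zero, so the zenith angle equals |ϕ − δ| = |-52.6° − (+33.900°)| = 86.500°.
Elevation = 90° − 86.500° = 3.5°.

3.5°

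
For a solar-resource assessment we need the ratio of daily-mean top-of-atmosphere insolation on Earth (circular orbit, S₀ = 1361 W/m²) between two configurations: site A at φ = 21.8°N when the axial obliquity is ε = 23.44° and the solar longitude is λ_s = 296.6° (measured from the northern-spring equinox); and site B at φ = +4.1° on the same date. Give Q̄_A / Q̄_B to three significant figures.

— Configuration A (φ=+21.8°):
Solar declination: sin δ = sin ε · sin λ_s = sin 23.44° × sin 296.6° = -0.35568, so δ = -20.835°.
cos H₀ = −tan(+21.8°) tan(-20.835°) = 0.1522, H₀ = 1.4180 rad.
Bracket: H₀ sin φ sin δ + cos φ cos δ sin H₀ = 1.4180×0.37137×-0.35568 + 0.92849×0.93461×0.98835 = -0.187302 + 0.857666 = 0.670364.
Q̄ = (S₀/π) × [bracket] = (1361/π) × 0.670364 = 290.41 W/m².
— Configuration B (φ=+4.1°):
cos H₀ = −tan(+4.1°) tan(-20.835°) = 0.0273, H₀ = 1.5435 rad.
Bracket: H₀ sin φ sin δ + cos φ cos δ sin H₀ = 1.5435×0.07150×-0.35568 + 0.99744×0.93461×0.99963 = -0.039253 + 0.931872 = 0.892619.
Q̄ = (S₀/π) × [bracket] = (1361/π) × 0.892619 = 386.70 W/m².
Ratio Q̄_A / Q̄_B = 290.41 / 386.70 = 0.7510.

Q̄_A / Q̄_B ≈ 0.751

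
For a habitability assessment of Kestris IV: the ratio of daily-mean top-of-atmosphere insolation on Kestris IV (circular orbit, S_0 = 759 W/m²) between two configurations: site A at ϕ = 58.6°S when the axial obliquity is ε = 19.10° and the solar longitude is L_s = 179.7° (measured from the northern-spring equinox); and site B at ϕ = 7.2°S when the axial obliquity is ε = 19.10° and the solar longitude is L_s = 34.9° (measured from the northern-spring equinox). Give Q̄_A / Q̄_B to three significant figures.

Q̄_A / Q̄_B ≈ 0.553

— Configuration A (ϕ=-58.6°):
Solar declination: sin δ = sin ε · sin L_s = sin 19.10° × sin 179.7° = 0.00171, so δ = +0.098°.
cos h₀ = −tan(-58.6°) tan(+0.098°) = 0.0028, h₀ = 1.5680 rad.
Bracket: h₀ sin ϕ sin δ + cos ϕ cos δ sin h₀ = 1.5680×-0.85355×0.00171 + 0.52101×1.00000×1.00000 = -0.002289 + 0.521010 = 0.518721.
Q̄ = (S_0/π) × [bracket] = (759/π) × 0.518721 = 125.32 W/m².
— Configuration B (ϕ=-7.2°):
Solar declination: sin δ = sin ε · sin L_s = sin 19.10° × sin 34.9° = 0.18722, so δ = +10.790°.
cos h₀ = −tan(-7.2°) tan(+10.790°) = 0.0241, h₀ = 1.5467 rad.
Bracket: h₀ sin ϕ sin δ + cos ϕ cos δ sin h₀ = 1.5467×-0.12533×0.18722 + 0.99211×0.98232×0.99971 = -0.036292 + 0.974287 = 0.937995.
Q̄ = (S_0/π) × [bracket] = (759/π) × 0.937995 = 226.62 W/m².
Ratio Q̄_A / Q̄_B = 125.32 / 226.62 = 0.5530.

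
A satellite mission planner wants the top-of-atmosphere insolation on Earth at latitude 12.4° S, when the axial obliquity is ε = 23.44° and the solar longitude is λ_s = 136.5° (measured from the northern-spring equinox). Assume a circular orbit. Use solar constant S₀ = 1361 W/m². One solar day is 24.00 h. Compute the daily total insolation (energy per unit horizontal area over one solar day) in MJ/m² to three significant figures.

31.8 MJ/m²

Solar declination: sin δ = sin ε · sin λ_s = sin 23.44° × sin 136.5° = 0.27382, so δ = +15.892°.
cos H₀ = −tan(-12.4°) tan(+15.892°) = 0.0626, H₀ = 1.5082 rad.
Bracket: H₀ sin φ sin δ + cos φ cos δ sin H₀ = 1.5082×-0.21474×0.27382 + 0.97667×0.96178×0.99804 = -0.088682 + 0.937501 = 0.848819.
Q̄ = (S₀/π) × [bracket] = (1361/π) × 0.848819 = 367.73 W/m².
Daily total = Q̄ × 24.00 h × 3600 s/h = 367.73 × 24.00 × 3600 / 10⁶ = 31.77 MJ/m².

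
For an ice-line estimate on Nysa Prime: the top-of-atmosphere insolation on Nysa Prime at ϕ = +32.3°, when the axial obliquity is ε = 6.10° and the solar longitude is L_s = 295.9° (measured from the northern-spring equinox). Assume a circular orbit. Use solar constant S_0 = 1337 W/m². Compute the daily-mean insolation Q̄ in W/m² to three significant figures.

Q̄ ≈ 325 W/m²

Solar declination: sin δ = sin ε · sin L_s = sin 6.10° × sin 295.9° = -0.09559, so δ = -5.485°.
cos h₀ = −tan(+32.3°) tan(-5.485°) = 0.0607, h₀ = 1.5101 rad.
Bracket: h₀ sin ϕ sin δ + cos ϕ cos δ sin h₀ = 1.5101×0.53435×-0.09559 + 0.84526×0.99542×0.99816 = -0.077134 + 0.839841 = 0.762707.
Q̄ = (S_0/π) × [bracket] = (1337/π) × 0.762707 = 324.6 W/m².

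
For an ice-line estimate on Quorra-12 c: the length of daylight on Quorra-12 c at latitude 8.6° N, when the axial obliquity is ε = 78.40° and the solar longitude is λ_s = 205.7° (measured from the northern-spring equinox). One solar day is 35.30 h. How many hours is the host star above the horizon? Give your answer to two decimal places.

16.85 h

Solar declination: sin δ = sin ε · sin λ_s = sin 78.40° × sin 205.7° = -0.42480, so δ = -25.138°.
cos H₀ = −tan φ · tan δ = −tan(+8.6°) × tan(-25.138°) = 0.0710, so H₀ = 1.4998 rad = 85.93°.
Daylight = 2H₀/(2π) × 35.30 h = (1.4998/π) × 35.30 = 16.85 h.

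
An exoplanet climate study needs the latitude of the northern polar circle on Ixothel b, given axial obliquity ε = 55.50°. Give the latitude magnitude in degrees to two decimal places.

34.50°

The polar circle is the lowest latitude that experiences at least one full rotation of continuous daylight at the northern-summer solstice; it lies at |φ| = 90° − ε = 90° − 55.50° = 34.50°.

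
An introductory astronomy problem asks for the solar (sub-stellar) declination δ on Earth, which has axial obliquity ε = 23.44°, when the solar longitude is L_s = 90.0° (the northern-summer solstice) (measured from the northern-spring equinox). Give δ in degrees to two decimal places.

sin δ = sin ε · sin L_s = sin 23.44° × sin 90.0° = 0.397789.
δ = arcsin(0.397789) = +23.44°.

δ = +23.44°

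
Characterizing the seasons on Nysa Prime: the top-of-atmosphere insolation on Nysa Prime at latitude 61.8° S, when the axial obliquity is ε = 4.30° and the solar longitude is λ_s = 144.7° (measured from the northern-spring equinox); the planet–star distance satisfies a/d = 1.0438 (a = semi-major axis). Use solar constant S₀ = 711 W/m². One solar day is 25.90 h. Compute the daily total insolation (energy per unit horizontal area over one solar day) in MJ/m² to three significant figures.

9.51 MJ/m²

Solar declination: sin δ = sin ε · sin λ_s = sin 4.30° × sin 144.7° = 0.04333, so δ = +2.483°.
cos H₀ = −tan(-61.8°) tan(+2.483°) = 0.0809, H₀ = 1.4898 rad.
Bracket: H₀ sin φ sin δ + cos φ cos δ sin H₀ = 1.4898×-0.88130×0.04333 + 0.47255×0.99906×0.99672 = -0.056891 + 0.470557 = 0.413666.
Inverse-square distance factor (a/d)² = 1.0438² = 1.089518.
Q̄ = (S₀/π) × 1.089518 × [bracket] = (711/π) × 1.089518 × 0.413666 = 102.00 W/m².
Daily total = Q̄ × 25.90 h × 3600 s/h = 102.00 × 25.90 × 3600 / 10⁶ = 9.510 MJ/m².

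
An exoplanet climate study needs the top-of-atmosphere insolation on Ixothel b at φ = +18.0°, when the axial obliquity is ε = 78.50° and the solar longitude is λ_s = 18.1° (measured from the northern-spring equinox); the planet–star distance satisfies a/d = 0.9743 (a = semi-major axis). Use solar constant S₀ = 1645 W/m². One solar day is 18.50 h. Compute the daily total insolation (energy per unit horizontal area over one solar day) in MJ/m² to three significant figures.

35.0 MJ/m²

Solar declination: sin δ = sin ε · sin λ_s = sin 78.50° × sin 18.1° = 0.30444, so δ = +17.724°.
cos H₀ = −tan(+18.0°) tan(+17.724°) = -0.1038, H₀ = 1.6748 rad.
Bracket: H₀ sin φ sin δ + cos φ cos δ sin H₀ = 1.6748×0.30902×0.30444 + 0.95106×0.95253×0.99459 = 0.157562 + 0.901012 = 1.058574.
Inverse-square distance factor (a/d)² = 0.9743² = 0.949260.
Q̄ = (S₀/π) × 0.949260 × [bracket] = (1645/π) × 0.949260 × 1.058574 = 526.17 W/m².
Daily total = Q̄ × 18.50 h × 3600 s/h = 526.17 × 18.50 × 3600 / 10⁶ = 35.04 MJ/m².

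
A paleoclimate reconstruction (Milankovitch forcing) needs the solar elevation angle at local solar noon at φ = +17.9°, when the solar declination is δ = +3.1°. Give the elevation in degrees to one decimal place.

75.2°

At local noon the hour angle is zero, so the zenith angle equals |φ − δ| = |+17.9° − (+3.100°)| = 14.800°.
Elevation = 90° − 14.800° = 75.2°.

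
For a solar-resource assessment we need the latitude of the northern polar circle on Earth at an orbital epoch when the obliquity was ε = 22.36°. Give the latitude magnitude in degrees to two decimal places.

The polar circle is the lowest latitude that experiences at least one full rotation of continuous daylight at the northern-summer solstice; it lies at |ϕ| = 90° − ε = 90° − 22.36° = 67.64°.

67.64°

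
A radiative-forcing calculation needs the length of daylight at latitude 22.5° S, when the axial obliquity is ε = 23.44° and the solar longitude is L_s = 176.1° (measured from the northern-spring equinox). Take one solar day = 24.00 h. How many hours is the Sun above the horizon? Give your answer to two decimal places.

Solar declination: sin δ = sin ε · sin L_s = sin 23.44° × sin 176.1° = 0.02706, so δ = +1.550°.
cos h₀ = −tan ϕ · tan δ = −tan(-22.5°) × tan(+1.550°) = 0.0112, so h₀ = 1.5596 rad = 89.36°.
Daylight = 2h₀/(2π) × 24.00 h = (1.5596/π) × 24.00 = 11.91 h.

11.91 h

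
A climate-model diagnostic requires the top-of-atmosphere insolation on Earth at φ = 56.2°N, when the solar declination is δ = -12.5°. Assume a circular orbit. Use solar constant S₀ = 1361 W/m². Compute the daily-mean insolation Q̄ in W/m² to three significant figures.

Q̄ ≈ 126 W/m²

cos H₀ = −tan(+56.2°) tan(-12.500°) = 0.3312, H₀ = 1.2333 rad.
Bracket: H₀ sin φ sin δ + cos φ cos δ sin H₀ = 1.2333×0.83098×-0.21644 + 0.55630×0.97630×0.94357 = -0.221818 + 0.512468 = 0.290650.
Q̄ = (S₀/π) × [bracket] = (1361/π) × 0.290650 = 125.9 W/m².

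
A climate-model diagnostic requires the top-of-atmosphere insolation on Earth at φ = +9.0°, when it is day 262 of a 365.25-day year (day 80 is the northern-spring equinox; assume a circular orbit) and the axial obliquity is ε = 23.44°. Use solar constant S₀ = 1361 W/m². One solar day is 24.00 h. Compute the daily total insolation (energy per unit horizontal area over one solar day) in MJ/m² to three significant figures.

Solar longitude: λ_s = 360° × (262 − 80)/365.25 = 179.384°.
sin δ = sin 23.44° × sin 179.384° = 0.00428, so δ = +0.245°.
cos H₀ = −tan(+9.0°) tan(+0.245°) = -0.0007, H₀ = 1.5715 rad.
Bracket: H₀ sin φ sin δ + cos φ cos δ sin H₀ = 1.5715×0.15643×0.00428 + 0.98769×0.99999×1.00000 = 0.001052 + 0.987680 = 0.988732.
Q̄ = (S₀/π) × [bracket] = (1361/π) × 0.988732 = 428.34 W/m².
Daily total = Q̄ × 24.00 h × 3600 s/h = 428.34 × 24.00 × 3600 / 10⁶ = 37.01 MJ/m².

37.0 MJ/m²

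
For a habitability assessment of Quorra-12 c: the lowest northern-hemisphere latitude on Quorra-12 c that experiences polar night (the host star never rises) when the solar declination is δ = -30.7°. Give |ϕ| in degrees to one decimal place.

|ϕ| = 59.3°

Polar night requires cos h₀ = −tan ϕ tan δ ≥ 1, i.e. tan ϕ tan δ ≤ −1.
The boundary is |tan ϕ| · |tan δ| = 1, so |ϕ| = 90° − |δ| = 90° − 30.7° = 59.3° in the northern hemisphere.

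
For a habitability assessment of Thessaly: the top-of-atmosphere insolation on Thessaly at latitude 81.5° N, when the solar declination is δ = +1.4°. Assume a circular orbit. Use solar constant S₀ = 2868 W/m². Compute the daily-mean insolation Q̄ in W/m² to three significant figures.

cos H₀ = −tan(+81.5°) tan(+1.400°) = -0.1635, H₀ = 1.7351 rad.
Bracket: H₀ sin φ sin δ + cos φ cos δ sin H₀ = 1.7351×0.98902×0.02443 + 0.14781×0.99970×0.98654 = 0.041923 + 0.145777 = 0.187700.
Q̄ = (S₀/π) × [bracket] = (2868/π) × 0.187700 = 171.4 W/m².

Q̄ ≈ 171 W/m²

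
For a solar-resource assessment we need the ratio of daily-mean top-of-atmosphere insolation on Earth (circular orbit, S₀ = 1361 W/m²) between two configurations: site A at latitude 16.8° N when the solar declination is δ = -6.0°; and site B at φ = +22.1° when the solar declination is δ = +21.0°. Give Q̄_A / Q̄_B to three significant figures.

Q̄_A / Q̄_B ≈ 0.832

— Configuration A (φ=+16.8°):
cos H₀ = −tan(+16.8°) tan(-6.000°) = 0.0317, H₀ = 1.5391 rad.
Bracket: H₀ sin φ sin δ + cos φ cos δ sin H₀ = 1.5391×0.28903×-0.10453 + 0.95732×0.99452×0.99950 = -0.046500 + 0.951598 = 0.905098.
Q̄ = (S₀/π) × [bracket] = (1361/π) × 0.905098 = 392.11 W/m².
— Configuration B (φ=+22.1°):
cos H₀ = −tan(+22.1°) tan(+21.000°) = -0.1559, H₀ = 1.7273 rad.
Bracket: H₀ sin φ sin δ + cos φ cos δ sin H₀ = 1.7273×0.37622×0.35837 + 0.92653×0.93358×0.98778 = 0.232885 + 0.854420 = 1.087305.
Q̄ = (S₀/π) × [bracket] = (1361/π) × 1.087305 = 471.04 W/m².
Ratio Q̄_A / Q̄_B = 392.11 / 471.04 = 0.8324.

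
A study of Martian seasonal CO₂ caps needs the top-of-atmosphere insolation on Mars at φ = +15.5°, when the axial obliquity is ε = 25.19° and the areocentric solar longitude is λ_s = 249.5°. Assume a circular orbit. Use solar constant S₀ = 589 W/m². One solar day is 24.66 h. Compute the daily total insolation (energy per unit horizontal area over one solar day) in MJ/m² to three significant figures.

12.0 MJ/m²

sin δ = sin 25.19° × sin 249.5° = -0.39867, so δ = -23.495°.
cos H₀ = −tan(+15.5°) tan(-23.495°) = 0.1206, H₀ = 1.4499 rad.
Bracket: H₀ sin φ sin δ + cos φ cos δ sin H₀ = 1.4499×0.26724×-0.39867 + 0.96363×0.91710×0.99271 = -0.154473 + 0.877303 = 0.722830.
Q̄ = (S₀/π) × [bracket] = (589/π) × 0.722830 = 135.52 W/m².
Daily total = Q̄ × 24.66 h × 3600 s/h = 135.52 × 24.66 × 3600 / 10⁶ = 12.03 MJ/m².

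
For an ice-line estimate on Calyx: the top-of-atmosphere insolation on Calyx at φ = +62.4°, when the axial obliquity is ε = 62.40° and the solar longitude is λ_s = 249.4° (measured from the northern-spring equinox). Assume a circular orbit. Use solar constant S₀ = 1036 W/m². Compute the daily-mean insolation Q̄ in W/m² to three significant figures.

Q̄ ≈ 0.00 W/m²

Solar declination: sin δ = sin ε · sin λ_s = sin 62.40° × sin 249.4° = -0.82954, so δ = -56.051°.
cos H₀ = −tan(+62.4°) tan(-56.051°) = 2.8414 ≥ 1 ⇒ polar night, H₀ = 0 and Q̄ = 0.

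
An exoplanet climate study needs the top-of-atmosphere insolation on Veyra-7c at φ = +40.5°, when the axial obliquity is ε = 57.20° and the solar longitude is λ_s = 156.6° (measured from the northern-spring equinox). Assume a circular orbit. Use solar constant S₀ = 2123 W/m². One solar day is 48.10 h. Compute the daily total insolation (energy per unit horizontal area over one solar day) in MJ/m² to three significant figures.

128 MJ/m²

Solar declination: sin δ = sin ε · sin λ_s = sin 57.20° × sin 156.6° = 0.33383, so δ = +19.501°.
cos H₀ = −tan(+40.5°) tan(+19.501°) = -0.3025, H₀ = 1.8781 rad.
Bracket: H₀ sin φ sin δ + cos φ cos δ sin H₀ = 1.8781×0.64945×0.33383 + 0.76041×0.94263×0.95316 = 0.407183 + 0.683211 = 1.090394.
Q̄ = (S₀/π) × [bracket] = (2123/π) × 1.090394 = 736.86 W/m².
Daily total = Q̄ × 48.10 h × 3600 s/h = 736.86 × 48.10 × 3600 / 10⁶ = 127.6 MJ/m².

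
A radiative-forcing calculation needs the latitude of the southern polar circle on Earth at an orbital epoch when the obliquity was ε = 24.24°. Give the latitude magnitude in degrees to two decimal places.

The polar circle is the lowest latitude that experiences at least one full rotation of continuous darkness at the northern-summer solstice; it lies at |φ| = 90° − ε = 90° − 24.24° = 65.76°.

65.76°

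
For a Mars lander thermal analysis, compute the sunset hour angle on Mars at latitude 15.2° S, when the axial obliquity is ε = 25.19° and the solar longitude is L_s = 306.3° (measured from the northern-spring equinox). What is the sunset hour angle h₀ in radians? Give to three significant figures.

h₀ = 1.67 rad

Solar declination: sin δ = sin ε · sin L_s = sin 25.19° × sin 306.3° = -0.34302, so δ = -20.061°.
cos h₀ = −tan ϕ · tan δ = −tan(-15.2°) × tan(-20.061°) = -0.0992, so h₀ = 1.6702 rad = 95.69°.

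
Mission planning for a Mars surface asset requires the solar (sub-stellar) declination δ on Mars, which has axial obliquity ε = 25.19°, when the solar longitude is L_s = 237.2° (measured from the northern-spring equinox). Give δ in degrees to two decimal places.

sin δ = sin ε · sin L_s = sin 25.19° × sin 237.2° = -0.357763.
δ = arcsin(-0.357763) = -20.96°.

δ = -20.96°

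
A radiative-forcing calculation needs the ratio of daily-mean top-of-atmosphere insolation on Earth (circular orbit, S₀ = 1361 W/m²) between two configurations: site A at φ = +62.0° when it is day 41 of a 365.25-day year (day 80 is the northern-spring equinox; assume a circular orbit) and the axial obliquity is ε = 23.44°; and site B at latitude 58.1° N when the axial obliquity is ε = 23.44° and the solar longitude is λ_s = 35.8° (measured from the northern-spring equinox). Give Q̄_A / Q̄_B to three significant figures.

Q̄_A / Q̄_B ≈ 0.192

— Configuration A (φ=+62.0°):
Solar longitude: λ_s = 360° × (41 − 80)/365.25 = -38.439°, i.e. -38.439° + 360° = 321.561°.
sin δ = sin 23.44° × sin 321.561° = -0.24730, so δ = -14.318°.
cos H₀ = −tan(+62.0°) tan(-14.318°) = 0.4800, H₀ = 1.0701 rad.
Bracket: H₀ sin φ sin δ + cos φ cos δ sin H₀ = 1.0701×0.88295×-0.24730 + 0.46947×0.96894×0.87726 = -0.233660 + 0.399055 = 0.165395.
Q̄ = (S₀/π) × [bracket] = (1361/π) × 0.165395 = 71.652 W/m².
— Configuration B (φ=+58.1°):
Solar declination: sin δ = sin ε · sin λ_s = sin 23.44° × sin 35.8° = 0.23269, so δ = +13.455°.
cos H₀ = −tan(+58.1°) tan(+13.455°) = -0.3844, H₀ = 1.9653 rad.
Bracket: H₀ sin φ sin δ + cos φ cos δ sin H₀ = 1.9653×0.84897×0.23269 + 0.52844×0.97255×0.92317 = 0.388239 + 0.474449 = 0.862688.
Q̄ = (S₀/π) × [bracket] = (1361/π) × 0.862688 = 373.73 W/m².
Ratio Q̄_A / Q̄_B = 71.652 / 373.73 = 0.1917.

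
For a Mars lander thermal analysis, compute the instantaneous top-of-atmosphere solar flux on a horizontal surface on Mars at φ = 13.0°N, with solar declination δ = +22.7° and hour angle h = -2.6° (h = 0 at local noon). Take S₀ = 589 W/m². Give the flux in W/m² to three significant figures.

cos θ_z = sin φ sin δ + cos φ cos δ cos h = 0.086810 + 0.897968 = 0.984778.
Flux = S₀ · cos θ_z = 589 × 0.984778 = 580.0 W/m².

580 W/m²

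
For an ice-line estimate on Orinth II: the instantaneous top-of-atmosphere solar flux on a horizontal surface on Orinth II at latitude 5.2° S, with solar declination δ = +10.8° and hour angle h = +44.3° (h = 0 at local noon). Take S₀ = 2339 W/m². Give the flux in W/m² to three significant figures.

cos θ_z = sin φ sin δ + cos φ cos δ cos h = -0.016983 + 0.700123 = 0.683140.
Flux = S₀ · cos θ_z = 2339 × 0.683140 = 1598 W/m².

1.60e+03 W/m²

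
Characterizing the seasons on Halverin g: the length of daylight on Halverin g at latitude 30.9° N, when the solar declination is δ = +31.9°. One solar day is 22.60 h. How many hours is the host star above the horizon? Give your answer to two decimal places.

cos H₀ = −tan φ · tan δ = −tan(+30.9°) × tan(+31.900°) = -0.3725, so H₀ = 1.9525 rad = 111.87°.
Daylight = 2H₀/(2π) × 22.60 h = (1.9525/π) × 22.60 = 14.05 h.

14.05 h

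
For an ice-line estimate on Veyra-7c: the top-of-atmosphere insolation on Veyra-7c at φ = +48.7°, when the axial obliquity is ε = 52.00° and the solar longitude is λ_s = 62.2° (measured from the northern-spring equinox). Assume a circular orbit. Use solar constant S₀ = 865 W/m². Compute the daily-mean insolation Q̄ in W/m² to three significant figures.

Q̄ ≈ 453 W/m²

Solar declination: sin δ = sin ε · sin λ_s = sin 52.00° × sin 62.2° = 0.69706, so δ = +44.192°.
cos H₀ = −tan(+48.7°) tan(+44.192°) = -1.1066 ≤ −1 ⇒ polar day, H₀ = π.
Bracket: H₀ sin φ sin δ + cos φ cos δ sin H₀ = 3.1416×0.75126×0.69706 + 0.66000×0.71701×0.00000 = 1.645172 + 0.000000 = 1.645172.
Q̄ = (S₀/π) × [bracket] = (865/π) × 1.645172 = 453.0 W/m².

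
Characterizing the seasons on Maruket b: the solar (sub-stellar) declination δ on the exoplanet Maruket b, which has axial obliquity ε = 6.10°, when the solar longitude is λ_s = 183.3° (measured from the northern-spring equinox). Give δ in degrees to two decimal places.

sin δ = sin ε · sin λ_s = sin 6.10° × sin 183.3° = -0.006117.
δ = arcsin(-0.006117) = -0.35°.

δ = -0.35°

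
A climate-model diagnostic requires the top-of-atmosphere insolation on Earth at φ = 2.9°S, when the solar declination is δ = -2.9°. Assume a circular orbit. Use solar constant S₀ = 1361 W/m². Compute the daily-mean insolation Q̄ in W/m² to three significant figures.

Q̄ ≈ 434 W/m²

cos H₀ = −tan(-2.9°) tan(-2.900°) = -0.0026, H₀ = 1.5734 rad.
Bracket: H₀ sin φ sin δ + cos φ cos δ sin H₀ = 1.5734×-0.05059×-0.05059 + 0.99872×0.99872×1.00000 = 0.004027 + 0.997442 = 1.001469.
Q̄ = (S₀/π) × [bracket] = (1361/π) × 1.001469 = 433.9 W/m².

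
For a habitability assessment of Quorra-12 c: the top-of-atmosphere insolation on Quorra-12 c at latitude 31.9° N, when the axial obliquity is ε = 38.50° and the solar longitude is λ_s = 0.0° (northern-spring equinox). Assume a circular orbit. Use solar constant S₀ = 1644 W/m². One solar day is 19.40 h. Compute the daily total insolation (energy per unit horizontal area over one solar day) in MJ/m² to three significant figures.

Solar declination: sin δ = sin ε · sin λ_s = sin 38.50° × sin 0.0° = 0.00000, so δ = +0.000°.
cos H₀ = −tan(+31.9°) tan(+0.000°) = -0.0000, H₀ = 1.5708 rad.
Bracket: H₀ sin φ sin δ + cos φ cos δ sin H₀ = 1.5708×0.52844×0.00000 + 0.84897×1.00000×1.00000 = 0.000000 + 0.848970 = 0.848970.
Q̄ = (S₀/π) × [bracket] = (1644/π) × 0.848970 = 444.27 W/m².
Daily total = Q̄ × 19.40 h × 3600 s/h = 444.27 × 19.40 × 3600 / 10⁶ = 31.03 MJ/m².

31.0 MJ/m²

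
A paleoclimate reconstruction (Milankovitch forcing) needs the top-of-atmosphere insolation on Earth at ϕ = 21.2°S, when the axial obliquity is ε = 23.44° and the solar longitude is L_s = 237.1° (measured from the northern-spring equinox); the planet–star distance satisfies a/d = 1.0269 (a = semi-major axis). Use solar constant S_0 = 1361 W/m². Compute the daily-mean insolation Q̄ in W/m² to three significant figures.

Solar declination: sin δ = sin ε · sin L_s = sin 23.44° × sin 237.1° = -0.33399, so δ = -19.511°.
cos h₀ = −tan(-21.2°) tan(-19.511°) = -0.1374, h₀ = 1.7087 rad.
Bracket: h₀ sin ϕ sin δ + cos ϕ cos δ sin h₀ = 1.7087×-0.36162×-0.33399 + 0.93232×0.94258×0.99051 = 0.206372 + 0.870447 = 1.076819.
Inverse-square distance factor (a/d)² = 1.0269² = 1.054524.
Q̄ = (S_0/π) × 1.054524 × [bracket] = (1361/π) × 1.054524 × 1.076819 = 491.9 W/m².

Q̄ ≈ 492 W/m²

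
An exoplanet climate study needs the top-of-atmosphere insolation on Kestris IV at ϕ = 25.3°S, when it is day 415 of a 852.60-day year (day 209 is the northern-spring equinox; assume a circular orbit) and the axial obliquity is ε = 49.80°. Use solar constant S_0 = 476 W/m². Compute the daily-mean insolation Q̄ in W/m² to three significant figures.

Solar longitude: L_s = 360° × (415 − 209)/852.60 = 86.981°.
sin δ = sin 49.80° × sin 86.981° = 0.76274, so δ = +49.706°.
cos h₀ = −tan(-25.3°) tan(+49.706°) = 0.5575, h₀ = 0.9794 rad.
Bracket: h₀ sin ϕ sin δ + cos ϕ cos δ sin h₀ = 0.9794×-0.42736×0.76274 + 0.90408×0.64671×0.83017 = -0.319250 + 0.485382 = 0.166132.
Q̄ = (S_0/π) × [bracket] = (476/π) × 0.166132 = 25.17 W/m².

Q̄ ≈ 25.2 W/m²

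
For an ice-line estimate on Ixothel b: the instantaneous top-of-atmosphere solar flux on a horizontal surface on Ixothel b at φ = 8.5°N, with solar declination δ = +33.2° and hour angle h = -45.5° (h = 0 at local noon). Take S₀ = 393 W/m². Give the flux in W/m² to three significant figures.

260 W/m²

cos θ_z = sin φ sin δ + cos φ cos δ cos h = 0.080935 + 0.580054 = 0.660989.
Flux = S₀ · cos θ_z = 393 × 0.660989 = 259.8 W/m².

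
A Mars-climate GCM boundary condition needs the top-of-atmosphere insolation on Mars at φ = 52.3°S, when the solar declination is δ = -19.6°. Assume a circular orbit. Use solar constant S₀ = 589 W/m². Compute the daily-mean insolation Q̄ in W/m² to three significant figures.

cos H₀ = −tan(-52.3°) tan(-19.600°) = -0.4607, H₀ = 2.0496 rad.
Bracket: H₀ sin φ sin δ + cos φ cos δ sin H₀ = 2.0496×-0.79122×-0.33545 + 0.61153×0.94206×0.88755 = 0.543994 + 0.511316 = 1.055310.
Q̄ = (S₀/π) × [bracket] = (589/π) × 1.055310 = 197.9 W/m².

Q̄ ≈ 198 W/m²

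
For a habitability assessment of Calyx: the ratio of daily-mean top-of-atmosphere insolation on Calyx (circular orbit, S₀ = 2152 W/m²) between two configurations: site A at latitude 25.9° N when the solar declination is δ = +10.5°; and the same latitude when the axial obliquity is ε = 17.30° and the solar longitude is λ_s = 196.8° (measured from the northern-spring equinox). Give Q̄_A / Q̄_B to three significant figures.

— Configuration A (φ=+25.9°):
cos H₀ = −tan(+25.9°) tan(+10.500°) = -0.0900, H₀ = 1.6609 rad.
Bracket: H₀ sin φ sin δ + cos φ cos δ sin H₀ = 1.6609×0.43680×0.18224 + 0.89956×0.98325×0.99594 = 0.132212 + 0.880901 = 1.013113.
Q̄ = (S₀/π) × [bracket] = (2152/π) × 1.013113 = 693.99 W/m².
— Configuration B (φ=+25.9°):
Solar declination: sin δ = sin ε · sin λ_s = sin 17.30° × sin 196.8° = -0.08595, so δ = -4.931°.
cos H₀ = −tan(+25.9°) tan(-4.931°) = 0.0419, H₀ = 1.5289 rad.
Bracket: H₀ sin φ sin δ + cos φ cos δ sin H₀ = 1.5289×0.43680×-0.08595 + 0.89956×0.99630×0.99912 = -0.057399 + 0.895443 = 0.838044.
Q̄ = (S₀/π) × [bracket] = (2152/π) × 0.838044 = 574.06 W/m².
Ratio Q̄_A / Q̄_B = 693.99 / 574.06 = 1.209.

Q̄_A / Q̄_B ≈ 1.21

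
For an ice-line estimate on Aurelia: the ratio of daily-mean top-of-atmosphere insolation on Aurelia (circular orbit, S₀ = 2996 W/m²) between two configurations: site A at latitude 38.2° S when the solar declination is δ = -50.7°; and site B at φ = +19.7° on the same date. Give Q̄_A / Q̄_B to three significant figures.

Q̄_A / Q̄_B ≈ 6.16

— Configuration A (φ=-38.2°):
cos H₀ = −tan(-38.2°) tan(-50.700°) = -0.9614, H₀ = 2.8630 rad.
Bracket: H₀ sin φ sin δ + cos φ cos δ sin H₀ = 2.8630×-0.61841×-0.77384 + 0.78586×0.63338×0.27505 = 1.370090 + 0.136906 = 1.506996.
Q̄ = (S₀/π) × [bracket] = (2996/π) × 1.506996 = 1437.2 W/m².
— Configuration B (φ=+19.7°):
cos H₀ = −tan(+19.7°) tan(-50.700°) = 0.4375, H₀ = 1.1180 rad.
Bracket: H₀ sin φ sin δ + cos φ cos δ sin H₀ = 1.1180×0.33710×-0.77384 + 0.94147×0.63338×0.89924 = -0.291643 + 0.536224 = 0.244581.
Q̄ = (S₀/π) × [bracket] = (2996/π) × 0.244581 = 233.25 W/m².
Ratio Q̄_A / Q̄_B = 1437.2 / 233.25 = 6.162.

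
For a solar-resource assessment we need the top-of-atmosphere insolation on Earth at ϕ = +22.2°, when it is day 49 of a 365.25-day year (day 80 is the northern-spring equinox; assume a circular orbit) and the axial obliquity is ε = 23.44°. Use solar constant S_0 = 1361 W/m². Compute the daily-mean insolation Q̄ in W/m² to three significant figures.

Solar longitude: L_s = 360° × (49 − 80)/365.25 = -30.554°, i.e. -30.554° + 360° = 329.446°.
sin δ = sin 23.44° × sin 329.446° = -0.20222, so δ = -11.667°.
cos h₀ = −tan(+22.2°) tan(-11.667°) = 0.0843, h₀ = 1.4864 rad.
Bracket: h₀ sin ϕ sin δ + cos ϕ cos δ sin h₀ = 1.4864×0.37784×-0.20222 + 0.92587×0.97934×0.99644 = -0.113571 + 0.903514 = 0.789943.
Q̄ = (S_0/π) × [bracket] = (1361/π) × 0.789943 = 342.2 W/m².

Q̄ ≈ 342 W/m²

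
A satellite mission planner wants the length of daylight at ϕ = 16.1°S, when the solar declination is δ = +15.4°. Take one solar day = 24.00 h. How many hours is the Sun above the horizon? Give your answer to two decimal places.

cos h₀ = −tan ϕ · tan δ = −tan(-16.1°) × tan(+15.400°) = 0.0795, so h₀ = 1.4912 rad = 85.44°.
Daylight = 2h₀/(2π) × 24.00 h = (1.4912/π) × 24.00 = 11.39 h.

11.39 h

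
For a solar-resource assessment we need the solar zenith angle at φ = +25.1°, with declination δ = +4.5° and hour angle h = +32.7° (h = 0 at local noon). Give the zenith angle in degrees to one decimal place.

θ_z = 37.5°

cos θ_z = sin φ sin δ + cos φ cos δ cos h = 0.033282 + 0.759697 = 0.792979.
θ_z = arccos(0.792979) = 37.5°.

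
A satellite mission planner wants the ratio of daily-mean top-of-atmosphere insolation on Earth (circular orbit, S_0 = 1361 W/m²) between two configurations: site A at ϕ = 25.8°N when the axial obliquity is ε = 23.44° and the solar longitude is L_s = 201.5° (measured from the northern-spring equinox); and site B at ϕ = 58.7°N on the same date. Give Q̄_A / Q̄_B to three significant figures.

Q̄_A / Q̄_B ≈ 2.38

— Configuration A (ϕ=+25.8°):
Solar declination: sin δ = sin ε · sin L_s = sin 23.44° × sin 201.5° = -0.14579, so δ = -8.383°.
cos h₀ = −tan(+25.8°) tan(-8.383°) = 0.0712, h₀ = 1.4995 rad.
Bracket: h₀ sin ϕ sin δ + cos ϕ cos δ sin h₀ = 1.4995×0.43523×-0.14579 + 0.90032×0.98932×0.99746 = -0.095147 + 0.888442 = 0.793295.
Q̄ = (S_0/π) × [bracket] = (1361/π) × 0.793295 = 343.67 W/m².
— Configuration B (ϕ=+58.7°):
cos h₀ = −tan(+58.7°) tan(-8.383°) = 0.2424, h₀ = 1.3260 rad.
Bracket: h₀ sin ϕ sin δ + cos ϕ cos δ sin h₀ = 1.3260×0.85446×-0.14579 + 0.51952×0.98932×0.97018 = -0.165182 + 0.498645 = 0.333463.
Q̄ = (S_0/π) × [bracket] = (1361/π) × 0.333463 = 144.46 W/m².
Ratio Q̄_A / Q̄_B = 343.67 / 144.46 = 2.379.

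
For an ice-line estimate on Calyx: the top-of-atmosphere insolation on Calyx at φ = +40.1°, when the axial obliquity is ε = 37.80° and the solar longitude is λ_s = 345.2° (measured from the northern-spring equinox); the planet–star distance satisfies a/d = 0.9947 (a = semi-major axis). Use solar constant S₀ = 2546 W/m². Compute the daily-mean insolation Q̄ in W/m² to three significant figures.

Q̄ ≈ 484 W/m²

Solar declination: sin δ = sin ε · sin λ_s = sin 37.80° × sin 345.2° = -0.15656, so δ = -9.008°.
cos H₀ = −tan(+40.1°) tan(-9.008°) = 0.1335, H₀ = 1.4369 rad.
Bracket: H₀ sin φ sin δ + cos φ cos δ sin H₀ = 1.4369×0.64412×-0.15656 + 0.76492×0.98767×0.99105 = -0.144902 + 0.748727 = 0.603825.
Inverse-square distance factor (a/d)² = 0.9947² = 0.989428.
Q̄ = (S₀/π) × 0.989428 × [bracket] = (2546/π) × 0.989428 × 0.603825 = 484.2 W/m².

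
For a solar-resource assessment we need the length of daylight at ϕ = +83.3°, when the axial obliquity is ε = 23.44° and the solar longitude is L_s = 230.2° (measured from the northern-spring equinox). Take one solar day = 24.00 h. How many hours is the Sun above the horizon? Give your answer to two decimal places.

Solar declination: sin δ = sin ε · sin L_s = sin 23.44° × sin 230.2° = -0.30561, so δ = -17.795°.
cos h₀ = −tan ϕ · tan δ = 2.7323 ≥ 1, so the Sun never rises (polar night) and h₀ = 0.
Daylight = 2h₀/(2π) × 24.00 h = (0.0000/π) × 24.00 = 0.00 h.

0.00 h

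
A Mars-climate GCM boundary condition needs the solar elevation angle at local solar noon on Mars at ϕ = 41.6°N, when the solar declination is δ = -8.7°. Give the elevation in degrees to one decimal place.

39.7°

At local noon the hour angle is zero, so the zenith angle equals |ϕ − δ| = |+41.6° − (-8.700°)| = 50.300°.
Elevation = 90° − 50.300° = 39.7°.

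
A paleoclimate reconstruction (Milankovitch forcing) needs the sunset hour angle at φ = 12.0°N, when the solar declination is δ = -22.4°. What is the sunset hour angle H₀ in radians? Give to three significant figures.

H₀ = 1.48 rad

cos H₀ = −tan φ · tan δ = −tan(+12.0°) × tan(-22.400°) = 0.0876, so H₀ = 1.4831 rad = 84.97°.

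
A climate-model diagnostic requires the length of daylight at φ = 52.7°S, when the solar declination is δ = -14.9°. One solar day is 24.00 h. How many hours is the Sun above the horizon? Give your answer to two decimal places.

14.73 h

cos H₀ = −tan φ · tan δ = −tan(-52.7°) × tan(-14.900°) = -0.3493, so H₀ = 1.9276 rad = 110.44°.
Daylight = 2H₀/(2π) × 24.00 h = (1.9276/π) × 24.00 = 14.73 h.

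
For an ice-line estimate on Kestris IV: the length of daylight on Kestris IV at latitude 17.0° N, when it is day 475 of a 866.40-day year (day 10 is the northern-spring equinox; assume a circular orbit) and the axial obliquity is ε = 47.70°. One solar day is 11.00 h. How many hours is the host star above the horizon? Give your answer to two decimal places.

5.32 h

Solar longitude: λ_s = 360° × (475 − 10)/866.40 = 193.213°.
sin δ = sin 47.70° × sin 193.213° = -0.16906, so δ = -9.733°.
cos H₀ = −tan φ · tan δ = −tan(+17.0°) × tan(-9.733°) = 0.0524, so H₀ = 1.5183 rad = 86.99°.
Daylight = 2H₀/(2π) × 11.00 h = (1.5183/π) × 11.00 = 5.32 h.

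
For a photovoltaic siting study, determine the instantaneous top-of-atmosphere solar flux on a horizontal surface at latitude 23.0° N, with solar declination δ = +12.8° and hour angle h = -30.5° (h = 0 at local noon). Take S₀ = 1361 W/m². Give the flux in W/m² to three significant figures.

cos θ_z = sin φ sin δ + cos φ cos δ cos h = 0.086566 + 0.773424 = 0.859990.
Flux = S₀ · cos θ_z = 1361 × 0.859990 = 1170 W/m².

1.17e+03 W/m²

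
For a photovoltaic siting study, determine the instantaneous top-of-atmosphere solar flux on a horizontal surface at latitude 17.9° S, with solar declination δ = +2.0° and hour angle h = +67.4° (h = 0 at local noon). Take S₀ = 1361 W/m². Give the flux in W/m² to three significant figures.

cos θ_z = sin φ sin δ + cos φ cos δ cos h = -0.010727 + 0.365471 = 0.354744.
Flux = S₀ · cos θ_z = 1361 × 0.354744 = 482.8 W/m².

483 W/m²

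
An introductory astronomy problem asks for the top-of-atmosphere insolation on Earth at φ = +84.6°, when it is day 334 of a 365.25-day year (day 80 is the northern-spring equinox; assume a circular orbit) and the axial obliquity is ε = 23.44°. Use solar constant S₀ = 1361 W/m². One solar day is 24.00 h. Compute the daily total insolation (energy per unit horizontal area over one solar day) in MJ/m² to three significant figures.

0.00 MJ/m²

Solar longitude: λ_s = 360° × (334 − 80)/365.25 = 250.349°.
sin δ = sin 23.44° × sin 250.349° = -0.37462, so δ = -22.001°.
cos H₀ = −tan(+84.6°) tan(-22.001°) = 4.2743 ≥ 1 ⇒ polar night, H₀ = 0 and Q̄ = 0.
Daily total = Q̄ × 24.00 h × 3600 s/h = 0.00 MJ/m².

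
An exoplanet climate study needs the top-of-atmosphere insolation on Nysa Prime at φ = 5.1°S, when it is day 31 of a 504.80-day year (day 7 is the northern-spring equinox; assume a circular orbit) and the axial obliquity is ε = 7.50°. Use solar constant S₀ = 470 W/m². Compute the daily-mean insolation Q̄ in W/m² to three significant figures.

Solar longitude: λ_s = 360° × (31 − 7)/504.80 = 17.116°.
sin δ = sin 7.50° × sin 17.116° = 0.03841, so δ = +2.202°.
cos H₀ = −tan(-5.1°) tan(+2.202°) = 0.0034, H₀ = 1.5674 rad.
Bracket: H₀ sin φ sin δ + cos φ cos δ sin H₀ = 1.5674×-0.08889×0.03841 + 0.99604×0.99926×0.99999 = -0.005352 + 0.995293 = 0.989941.
Q̄ = (S₀/π) × [bracket] = (470/π) × 0.989941 = 148.1 W/m².

Q̄ ≈ 148 W/m²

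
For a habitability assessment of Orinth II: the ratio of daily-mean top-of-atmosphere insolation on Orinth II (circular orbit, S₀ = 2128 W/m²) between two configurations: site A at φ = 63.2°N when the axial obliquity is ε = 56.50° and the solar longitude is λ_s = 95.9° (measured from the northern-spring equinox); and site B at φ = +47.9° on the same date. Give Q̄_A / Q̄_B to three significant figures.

— Configuration A (φ=+63.2°):
Solar declination: sin δ = sin ε · sin λ_s = sin 56.50° × sin 95.9° = 0.82947, so δ = +56.044°.
cos H₀ = −tan(+63.2°) tan(+56.044°) = -2.9399 ≤ −1 ⇒ polar day, H₀ = π.
Bracket: H₀ sin φ sin δ + cos φ cos δ sin H₀ = 3.1416×0.89259×0.82947 + 0.45088×0.55855×0.00000 = 2.325967 + 0.000000 = 2.325967.
Q̄ = (S₀/π) × [bracket] = (2128/π) × 2.325967 = 1575.5 W/m².
— Configuration B (φ=+47.9°):
cos H₀ = −tan(+47.9°) tan(+56.044°) = -1.6435 ≤ −1 ⇒ polar day, H₀ = π.
Bracket: H₀ sin φ sin δ + cos φ cos δ sin H₀ = 3.1416×0.74198×0.82947 + 0.67043×0.55855×0.00000 = 1.933498 + 0.000000 = 1.933498.
Q̄ = (S₀/π) × [bracket] = (2128/π) × 1.933498 = 1309.7 W/m².
Ratio Q̄_A / Q̄_B = 1575.5 / 1309.7 = 1.203.

Q̄_A / Q̄_B ≈ 1.20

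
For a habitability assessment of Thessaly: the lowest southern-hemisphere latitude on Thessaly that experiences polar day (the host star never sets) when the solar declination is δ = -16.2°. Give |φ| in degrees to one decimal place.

Polar day requires cos H₀ = −tan φ tan δ ≤ −1, i.e. tan φ tan δ ≥ 1.
The boundary is |tan φ| · |tan δ| = 1, so |φ| = 90° − |δ| = 90° − 16.2° = 73.8° in the southern hemisphere.

|φ| = 73.8°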